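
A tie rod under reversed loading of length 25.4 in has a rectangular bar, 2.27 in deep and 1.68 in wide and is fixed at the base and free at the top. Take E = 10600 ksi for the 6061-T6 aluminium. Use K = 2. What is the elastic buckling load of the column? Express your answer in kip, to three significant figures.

Buckling occurs about the weak axis: I_min = h·b³/12 with b = 1.68 in (the shorter side).
I_min = 2.27×1.68³/12 = 0.8970 in⁴
Effective length L_e = K·L = 2 × 25.4 = 50.80 in
P_cr = π²EI / L_e² = π² × 10600×10³ × 0.8970 / 50.80² = 3.636×10^4 lb

P_cr ≈ 36.4 kip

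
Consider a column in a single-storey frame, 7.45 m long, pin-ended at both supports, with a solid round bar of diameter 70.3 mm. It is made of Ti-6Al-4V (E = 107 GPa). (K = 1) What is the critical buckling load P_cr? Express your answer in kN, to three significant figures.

P_cr ≈ 22.8 kN

I = πd⁴/64 = π×70.3⁴/64 = 1.199×10^6 mm⁴
I = 1.199×10^6 mm⁴ = 1.199×10^-6 m⁴
Effective length L_e = K·L = 1 × 7.45 = 7.450 m
P_cr = π²EI / L_e² = π² × 107×10⁹ × 1.199×10^-6 / 7.450² = 2.281×10^4 N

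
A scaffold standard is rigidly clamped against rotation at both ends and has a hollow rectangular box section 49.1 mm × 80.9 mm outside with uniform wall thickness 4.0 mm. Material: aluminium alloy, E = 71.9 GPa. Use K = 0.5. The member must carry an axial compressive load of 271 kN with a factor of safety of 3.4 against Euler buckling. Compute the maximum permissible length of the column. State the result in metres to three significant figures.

Inner dimensions: h_i = 80.9 − 2×4.0 = 72.90 mm, b_i = 49.1 − 2×4.0 = 41.10 mm
Weak-axis I_min = (h_o·b_o³ − h_i·b_i³)/12 with b_o = 49.1, b_i = 41.10 mm (shorter outer/inner sides).
I_min = (80.9×49.1³ − 72.90×41.10³)/12 = 3.763×10^5 mm⁴
I = 3.763×10^-7 m⁴
Required critical load P_cr = n·P = 3.4 × 271 = 921.4 kN = 9.214×10^5 N
From P_cr = π²EI/(K·L)²:  L = (1/K)·√(π²EI/P_cr) = (1/0.5)·√(π²×7.19×10^10×3.763×10^-7/9.214×10^5)
L = 1.08 m

L_max ≈ 1.08 m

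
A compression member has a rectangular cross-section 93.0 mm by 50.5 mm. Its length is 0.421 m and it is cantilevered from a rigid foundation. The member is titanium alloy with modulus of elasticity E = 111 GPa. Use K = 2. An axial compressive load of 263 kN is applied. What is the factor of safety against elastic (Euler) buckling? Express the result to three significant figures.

n ≈ 5.86

Buckling occurs about the weak axis: I_min = h·b³/12 with b = 50.5 mm (the shorter side).
I_min = 93.0×50.5³/12 = 9.981×10^5 mm⁴
I = 9.981×10^5 mm⁴ = 9.981×10^-7 m⁴
Effective length L_e = K·L = 2 × 0.421 = 0.8420 m
P_cr = π²EI / L_e² = π² × 111×10⁹ × 9.981×10^-7 / 0.8420² = 1.542×10^6 N
Factor of safety n = P_cr / P = 1542.3 / 263 = 5.86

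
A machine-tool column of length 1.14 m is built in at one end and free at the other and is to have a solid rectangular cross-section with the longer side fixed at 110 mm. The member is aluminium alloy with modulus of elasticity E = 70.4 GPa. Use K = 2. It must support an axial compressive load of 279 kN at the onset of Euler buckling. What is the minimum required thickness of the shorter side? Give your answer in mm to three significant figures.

b ≈ 61.1 mm

L_e = K·L = 2 × 1.14 = 2.280 m
Required I = P_cr·L_e²/(π²E) = 2.790×10^5 × 2.280² / (π² × 7.04×10^10) = 2.087×10^-6 m⁴
I_req = 2.087×10^6 mm⁴
Rectangle, weak axis: I_min = h·b³/12 with h = 110 mm fixed  ⇒  b = (12I/h)^(1/3) = 61.1 mm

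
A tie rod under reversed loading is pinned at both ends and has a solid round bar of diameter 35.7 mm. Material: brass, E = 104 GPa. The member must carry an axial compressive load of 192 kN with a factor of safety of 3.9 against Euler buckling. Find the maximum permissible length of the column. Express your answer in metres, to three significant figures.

L_max ≈ 0.331 m

I = πd⁴/64 = π×35.7⁴/64 = 7.973×10^4 mm⁴
I = 7.973×10^-8 m⁴
Required critical load P_cr = n·P = 3.9 × 192 = 748.8 kN = 7.488×10^5 N
From P_cr = π²EI/(K·L)²:  L = (1/K)·√(π²EI/P_cr) = (1/1)·√(π²×1.04×10^11×7.973×10^-8/7.488×10^5)
L = 0.331 m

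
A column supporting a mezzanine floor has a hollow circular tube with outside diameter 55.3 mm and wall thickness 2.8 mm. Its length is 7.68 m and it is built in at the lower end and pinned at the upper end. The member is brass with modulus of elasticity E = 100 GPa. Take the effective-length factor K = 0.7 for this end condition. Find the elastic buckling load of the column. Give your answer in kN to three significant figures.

Inner diameter d_i = 55.3 − 2×2.8 = 49.70 mm
I = π(d_o⁴ − d_i⁴)/64 = π(55.3⁴ − 49.70⁴)/64 = 1.596×10^5 mm⁴
I = 1.596×10^5 mm⁴ = 1.596×10^-7 m⁴
Effective length L_e = K·L = 0.7 × 7.68 = 5.376 m
P_cr = π²EI / L_e² = π² × 100×10⁹ × 1.596×10^-7 / 5.376² = 5.449×10^3 N

P_cr ≈ 5.45 kN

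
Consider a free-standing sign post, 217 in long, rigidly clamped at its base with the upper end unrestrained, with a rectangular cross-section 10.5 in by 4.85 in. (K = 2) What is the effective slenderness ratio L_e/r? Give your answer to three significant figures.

For a rectangle r_min = b/√12 = 4.85/√12 = 1.400 in
L_e = K·L = 2 × 217 = 434.0 in
λ = L_e / r_min = 434.00 / 1.400 = 310

λ ≈ 310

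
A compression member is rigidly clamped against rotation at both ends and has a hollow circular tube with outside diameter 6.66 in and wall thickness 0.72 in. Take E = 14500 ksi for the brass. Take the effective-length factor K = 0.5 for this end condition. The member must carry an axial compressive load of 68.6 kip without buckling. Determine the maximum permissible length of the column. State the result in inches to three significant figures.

Inner diameter d_i = 6.66 − 2×0.72 = 5.220 in
I = π(d_o⁴ − d_i⁴)/64 = π(6.66⁴ − 5.220⁴)/64 = 60.13 in⁴
At the buckling limit P_cr = P = 6.860×10^4 lb
From P_cr = π²EI/(K·L)²:  L = (1/K)·√(π²EI/P_cr) = (1/0.5)·√(π²×1.45×10^7×60.13/6.860×10^4)
L = 708 in

L_max ≈ 708 in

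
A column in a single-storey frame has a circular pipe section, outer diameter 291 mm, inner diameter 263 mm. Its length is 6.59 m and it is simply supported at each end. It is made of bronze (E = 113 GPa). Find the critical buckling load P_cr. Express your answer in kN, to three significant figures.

d_o = 291 mm, d_i = 263 mm
I = π(d_o⁴ − d_i⁴)/64 = π(291⁴ − 263.0⁴)/64 = 1.171×10^8 mm⁴
I = 1.171×10^8 mm⁴ = 1.171×10^-4 m⁴
Effective length L_e = K·L = 1 × 6.59 = 6.590 m
P_cr = π²EI / L_e² = π² × 113×10⁹ × 1.171×10^-4 / 6.590² = 3.008×10^6 N

P_cr ≈ 3010 kN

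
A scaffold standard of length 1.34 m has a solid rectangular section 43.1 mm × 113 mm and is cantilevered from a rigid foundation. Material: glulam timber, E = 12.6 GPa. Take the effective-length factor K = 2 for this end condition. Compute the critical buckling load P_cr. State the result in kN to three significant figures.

Buckling occurs about the weak axis: I_min = h·b³/12 with b = 43.1 mm (the shorter side).
I_min = 113×43.1³/12 = 7.539×10^5 mm⁴
I = 7.539×10^5 mm⁴ = 7.539×10^-7 m⁴
Effective length L_e = K·L = 2 × 1.34 = 2.680 m
P_cr = π²EI / L_e² = π² × 12.6×10⁹ × 7.539×10^-7 / 2.680² = 1.305×10^4 N

P_cr ≈ 13.1 kN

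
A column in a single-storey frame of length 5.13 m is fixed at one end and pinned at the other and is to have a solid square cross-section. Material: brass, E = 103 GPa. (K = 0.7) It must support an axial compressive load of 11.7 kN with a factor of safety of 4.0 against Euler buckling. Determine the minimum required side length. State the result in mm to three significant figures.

Required P_cr = n·P = 4.0 × 11.7 = 46.80 kN
L_e = K·L = 0.7 × 5.13 = 3.591 m
Required I = P_cr·L_e²/(π²E) = 4.680×10^4 × 3.591² / (π² × 1.03×10^11) = 5.937×10^-7 m⁴
I_req = 5.937×10^5 mm⁴
Solid square: I = a⁴/12  ⇒  a = (12I)^(1/4) = (12×5.937×10^5)^(1/4) = 51.7 mm

a ≈ 51.7 mm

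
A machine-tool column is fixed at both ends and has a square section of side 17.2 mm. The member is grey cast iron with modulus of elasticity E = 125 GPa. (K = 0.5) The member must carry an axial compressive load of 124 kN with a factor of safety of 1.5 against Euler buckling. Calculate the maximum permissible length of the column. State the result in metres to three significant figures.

I = a⁴/12 = 17.2⁴/12 = 7.293×10^3 mm⁴
I = 7.293×10^-9 m⁴
Required critical load P_cr = n·P = 1.5 × 124 = 186.0 kN = 1.860×10^5 N
From P_cr = π²EI/(K·L)²:  L = (1/K)·√(π²EI/P_cr) = (1/0.5)·√(π²×1.25×10^11×7.293×10^-9/1.860×10^5)
L = 0.440 m

L_max ≈ 0.440 m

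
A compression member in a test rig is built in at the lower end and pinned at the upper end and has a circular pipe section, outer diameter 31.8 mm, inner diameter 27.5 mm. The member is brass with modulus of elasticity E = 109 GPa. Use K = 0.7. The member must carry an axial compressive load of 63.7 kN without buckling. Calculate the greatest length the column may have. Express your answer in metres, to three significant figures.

d_o = 31.8 mm, d_i = 27.5 mm
I = π(d_o⁴ − d_i⁴)/64 = π(31.8⁴ − 27.50⁴)/64 = 2.212×10^4 mm⁴
I = 2.212×10^-8 m⁴
At the buckling limit P_cr = P = 6.370×10^4 N
From P_cr = π²EI/(K·L)²:  L = (1/K)·√(π²EI/P_cr) = (1/0.7)·√(π²×1.09×10^11×2.212×10^-8/6.370×10^4)
L = 0.873 m

L_max ≈ 0.873 m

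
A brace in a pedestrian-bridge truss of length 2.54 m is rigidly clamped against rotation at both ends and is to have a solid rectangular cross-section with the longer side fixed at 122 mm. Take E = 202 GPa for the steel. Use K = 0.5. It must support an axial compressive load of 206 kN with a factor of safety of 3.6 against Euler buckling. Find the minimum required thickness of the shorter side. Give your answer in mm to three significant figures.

Required P_cr = n·P = 3.6 × 206 = 741.6 kN
L_e = K·L = 0.5 × 2.54 = 1.270 m
Required I = P_cr·L_e²/(π²E) = 7.416×10^5 × 1.270² / (π² × 2.02×10^11) = 6.000×10^-7 m⁴
I_req = 6.000×10^5 mm⁴
Rectangle, weak axis: I_min = h·b³/12 with h = 122 mm fixed  ⇒  b = (12I/h)^(1/3) = 38.9 mm

b ≈ 38.9 mm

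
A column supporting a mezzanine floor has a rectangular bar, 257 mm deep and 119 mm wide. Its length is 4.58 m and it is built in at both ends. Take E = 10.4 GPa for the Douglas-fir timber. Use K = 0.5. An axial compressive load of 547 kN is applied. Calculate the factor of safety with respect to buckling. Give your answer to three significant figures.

n ≈ 1.29

Buckling occurs about the weak axis: I_min = h·b³/12 with b = 119 mm (the shorter side).
I_min = 257×119³/12 = 3.609×10^7 mm⁴
I = 3.609×10^7 mm⁴ = 3.609×10^-5 m⁴
Effective length L_e = K·L = 0.5 × 4.58 = 2.290 m
P_cr = π²EI / L_e² = π² × 10.4×10⁹ × 3.609×10^-5 / 2.290² = 7.064×10^5 N
Factor of safety n = P_cr / P = 706.41 / 547 = 1.29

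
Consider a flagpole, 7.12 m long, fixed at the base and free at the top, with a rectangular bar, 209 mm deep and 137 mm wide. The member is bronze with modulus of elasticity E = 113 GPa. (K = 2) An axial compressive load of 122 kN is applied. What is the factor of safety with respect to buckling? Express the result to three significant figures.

n ≈ 2.02

Buckling occurs about the weak axis: I_min = h·b³/12 with b = 137 mm (the shorter side).
I_min = 209×137³/12 = 4.478×10^7 mm⁴
I = 4.478×10^7 mm⁴ = 4.478×10^-5 m⁴
Effective length L_e = K·L = 2 × 7.12 = 14.24 m
P_cr = π²EI / L_e² = π² × 113×10⁹ × 4.478×10^-5 / 14.24² = 2.463×10^5 N
Factor of safety n = P_cr / P = 246.31 / 122 = 2.02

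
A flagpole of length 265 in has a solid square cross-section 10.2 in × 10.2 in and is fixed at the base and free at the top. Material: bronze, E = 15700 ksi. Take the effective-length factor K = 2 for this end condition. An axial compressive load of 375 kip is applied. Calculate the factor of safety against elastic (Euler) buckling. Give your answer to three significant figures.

I = a⁴/12 = 10.2⁴/12 = 902.0 in⁴
Effective length L_e = K·L = 2 × 265 = 530.0 in
P_cr = π²EI / L_e² = π² × 15700×10³ × 902.0 / 530.0² = 4.976×10^5 lb
Factor of safety n = P_cr / P = 497.58 / 375 = 1.33

n ≈ 1.33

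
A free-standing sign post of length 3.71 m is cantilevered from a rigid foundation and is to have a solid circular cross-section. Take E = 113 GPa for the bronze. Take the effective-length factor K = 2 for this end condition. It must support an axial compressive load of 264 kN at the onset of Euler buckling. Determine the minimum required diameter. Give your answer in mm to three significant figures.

d ≈ 128 mm

L_e = K·L = 2 × 3.71 = 7.420 m
Required I = P_cr·L_e²/(π²E) = 2.640×10^5 × 7.420² / (π² × 1.13×10^11) = 1.303×10^-5 m⁴
I_req = 1.303×10^7 mm⁴
Solid circle: I = πd⁴/64  ⇒  d = (64I/π)^(1/4) = (64×1.303×10^7/π)^(1/4) = 128 mm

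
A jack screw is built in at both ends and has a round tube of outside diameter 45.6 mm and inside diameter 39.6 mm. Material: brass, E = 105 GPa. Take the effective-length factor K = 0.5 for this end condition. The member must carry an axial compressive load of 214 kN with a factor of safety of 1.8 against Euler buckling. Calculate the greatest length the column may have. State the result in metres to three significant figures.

d_o = 45.6 mm, d_i = 39.6 mm
I = π(d_o⁴ − d_i⁴)/64 = π(45.6⁴ − 39.60⁴)/64 = 9.153×10^4 mm⁴
I = 9.153×10^-8 m⁴
Required critical load P_cr = n·P = 1.8 × 214 = 385.2 kN = 3.852×10^5 N
From P_cr = π²EI/(K·L)²:  L = (1/K)·√(π²EI/P_cr) = (1/0.5)·√(π²×1.05×10^11×9.153×10^-8/3.852×10^5)
L = 0.992 m

L_max ≈ 0.992 m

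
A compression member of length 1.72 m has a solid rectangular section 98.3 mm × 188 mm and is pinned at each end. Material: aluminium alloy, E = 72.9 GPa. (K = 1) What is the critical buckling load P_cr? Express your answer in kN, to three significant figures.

P_cr ≈ 3620 kN

Buckling occurs about the weak axis: I_min = h·b³/12 with b = 98.3 mm (the shorter side).
I_min = 188×98.3³/12 = 1.488×10^7 mm⁴
I = 1.488×10^7 mm⁴ = 1.488×10^-5 m⁴
Effective length L_e = K·L = 1 × 1.72 = 1.720 m
P_cr = π²EI / L_e² = π² × 72.9×10⁹ × 1.488×10^-5 / 1.720² = 3.619×10^6 N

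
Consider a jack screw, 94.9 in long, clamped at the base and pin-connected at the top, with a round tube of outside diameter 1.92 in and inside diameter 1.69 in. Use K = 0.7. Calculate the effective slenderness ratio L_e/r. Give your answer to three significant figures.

d_o = 1.92 in, d_i = 1.69 in
I = π(d_o⁴ − d_i⁴)/64 = π(1.92⁴ − 1.690⁴)/64 = 0.2667 in⁴
A = 0.6521 in²;  r_min = √(I/A) = √(0.2667/0.6521) = 0.6395 in
L_e = K·L = 0.7 × 94.9 = 66.43 in
λ = L_e / r_min = 66.430 / 0.6395 = 104

λ ≈ 104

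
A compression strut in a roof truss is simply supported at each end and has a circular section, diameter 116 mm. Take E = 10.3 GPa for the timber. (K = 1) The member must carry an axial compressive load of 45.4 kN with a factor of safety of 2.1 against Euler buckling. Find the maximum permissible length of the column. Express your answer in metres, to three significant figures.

I = πd⁴/64 = π×116⁴/64 = 8.888×10^6 mm⁴
I = 8.888×10^-6 m⁴
Required critical load P_cr = n·P = 2.1 × 45.4 = 95.34 kN = 9.534×10^4 N
From P_cr = π²EI/(K·L)²:  L = (1/K)·√(π²EI/P_cr) = (1/1)·√(π²×1.03×10^10×8.888×10^-6/9.534×10^4)
L = 3.08 m

L_max ≈ 3.08 m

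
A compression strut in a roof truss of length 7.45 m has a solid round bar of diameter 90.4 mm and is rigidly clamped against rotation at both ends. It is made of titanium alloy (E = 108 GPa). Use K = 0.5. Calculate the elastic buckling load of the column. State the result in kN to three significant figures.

I = πd⁴/64 = π×90.4⁴/64 = 3.278×10^6 mm⁴
I = 3.278×10^6 mm⁴ = 3.278×10^-6 m⁴
Effective length L_e = K·L = 0.5 × 7.45 = 3.725 m
P_cr = π²EI / L_e² = π² × 108×10⁹ × 3.278×10^-6 / 3.725² = 2.518×10^5 N

P_cr ≈ 252 kN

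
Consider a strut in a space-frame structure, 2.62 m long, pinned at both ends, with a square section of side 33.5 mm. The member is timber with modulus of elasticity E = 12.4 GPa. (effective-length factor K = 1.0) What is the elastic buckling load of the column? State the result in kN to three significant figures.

I = a⁴/12 = 33.5⁴/12 = 1.050×10^5 mm⁴
I = 1.050×10^5 mm⁴ = 1.050×10^-7 m⁴
Effective length L_e = K·L = 1 × 2.62 = 2.620 m
P_cr = π²EI / L_e² = π² × 12.4×10⁹ × 1.050×10^-7 / 2.620² = 1.871×10^3 N

P_cr ≈ 1.87 kN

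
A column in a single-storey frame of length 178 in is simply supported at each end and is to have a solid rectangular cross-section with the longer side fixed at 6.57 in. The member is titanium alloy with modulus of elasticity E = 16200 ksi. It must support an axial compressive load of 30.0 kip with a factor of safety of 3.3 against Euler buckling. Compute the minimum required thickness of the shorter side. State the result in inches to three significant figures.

Required P_cr = n·P = 3.3 × 30.0 = 99.00 kip
L_e = K·L = 1 × 178 = 178.0 in
Required I = P_cr·L_e²/(π²E) = 9.900×10^4 × 178.0² / (π² × 1.62×10^7) = 19.62 in⁴
Rectangle, weak axis: I_min = h·b³/12 with h = 6.57 in fixed  ⇒  b = (12I/h)^(1/3) = 3.30 in

b ≈ 3.30 in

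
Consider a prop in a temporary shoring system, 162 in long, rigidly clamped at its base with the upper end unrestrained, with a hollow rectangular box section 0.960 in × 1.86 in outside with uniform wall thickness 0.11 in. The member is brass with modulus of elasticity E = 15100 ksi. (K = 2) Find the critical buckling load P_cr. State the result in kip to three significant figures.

P_cr ≈ 0.116 kip

Inner dimensions: h_i = 1.86 − 2×0.11 = 1.640 in, b_i = 0.960 − 2×0.11 = 0.7400 in
Weak-axis I_min = (h_o·b_o³ − h_i·b_i³)/12 with b_o = 0.960, b_i = 0.7400 in (shorter outer/inner sides).
I_min = (1.86×0.960³ − 1.640×0.7400³)/12 = 8.175×10^-2 in⁴
Effective length L_e = K·L = 2 × 162 = 324.0 in
P_cr = π²EI / L_e² = π² × 15100×10³ × 8.175×10^-2 / 324.0² = 116.1 lb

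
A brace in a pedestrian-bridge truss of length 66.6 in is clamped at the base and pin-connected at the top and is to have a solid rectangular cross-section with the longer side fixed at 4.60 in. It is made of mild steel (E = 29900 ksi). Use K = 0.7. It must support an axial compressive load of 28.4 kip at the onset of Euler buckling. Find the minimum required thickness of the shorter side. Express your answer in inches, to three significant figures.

L_e = K·L = 0.7 × 66.6 = 46.62 in
Required I = P_cr·L_e²/(π²E) = 2.840×10^4 × 46.62² / (π² × 2.99×10^7) = 0.2092 in⁴
Rectangle, weak axis: I_min = h·b³/12 with h = 4.60 in fixed  ⇒  b = (12I/h)^(1/3) = 0.817 in

b ≈ 0.817 in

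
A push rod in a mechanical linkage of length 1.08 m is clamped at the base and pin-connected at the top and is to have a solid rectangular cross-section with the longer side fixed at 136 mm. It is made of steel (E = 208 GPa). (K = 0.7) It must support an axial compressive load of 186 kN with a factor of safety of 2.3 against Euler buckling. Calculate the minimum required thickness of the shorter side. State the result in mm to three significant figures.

b ≈ 21.9 mm

Required P_cr = n·P = 2.3 × 186 = 427.8 kN
L_e = K·L = 0.7 × 1.08 = 0.7560 m
Required I = P_cr·L_e²/(π²E) = 4.278×10^5 × 0.7560² / (π² × 2.08×10^11) = 1.191×10^-7 m⁴
I_req = 1.191×10^5 mm⁴
Rectangle, weak axis: I_min = h·b³/12 with h = 136 mm fixed  ⇒  b = (12I/h)^(1/3) = 21.9 mm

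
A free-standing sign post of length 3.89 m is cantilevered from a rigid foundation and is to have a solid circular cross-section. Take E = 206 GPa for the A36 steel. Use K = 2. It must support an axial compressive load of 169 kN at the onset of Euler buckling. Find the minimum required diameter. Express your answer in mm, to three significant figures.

L_e = K·L = 2 × 3.89 = 7.780 m
Required I = P_cr·L_e²/(π²E) = 1.690×10^5 × 7.780² / (π² × 2.06×10^11) = 5.031×10^-6 m⁴
I_req = 5.031×10^6 mm⁴
Solid circle: I = πd⁴/64  ⇒  d = (64I/π)^(1/4) = (64×5.031×10^6/π)^(1/4) = 101 mm

d ≈ 101 mm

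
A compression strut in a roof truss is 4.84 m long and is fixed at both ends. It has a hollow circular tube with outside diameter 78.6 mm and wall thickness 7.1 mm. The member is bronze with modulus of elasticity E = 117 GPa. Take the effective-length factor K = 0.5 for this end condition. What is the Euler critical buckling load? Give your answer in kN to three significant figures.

P_cr ≈ 203 kN

Inner diameter d_i = 78.6 − 2×7.1 = 64.40 mm
I = π(d_o⁴ − d_i⁴)/64 = π(78.6⁴ − 64.40⁴)/64 = 1.029×10^6 mm⁴
I = 1.029×10^6 mm⁴ = 1.029×10^-6 m⁴
Effective length L_e = K·L = 0.5 × 4.84 = 2.420 m
P_cr = π²EI / L_e² = π² × 117×10⁹ × 1.029×10^-6 / 2.420² = 2.029×10^5 N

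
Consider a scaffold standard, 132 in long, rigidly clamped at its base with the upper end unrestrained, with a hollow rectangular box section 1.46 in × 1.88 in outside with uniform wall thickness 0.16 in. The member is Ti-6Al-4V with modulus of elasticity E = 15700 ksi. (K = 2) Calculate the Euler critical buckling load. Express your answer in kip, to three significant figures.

Inner dimensions: h_i = 1.88 − 2×0.16 = 1.560 in, b_i = 1.46 − 2×0.16 = 1.140 in
Weak-axis I_min = (h_o·b_o³ − h_i·b_i³)/12 with b_o = 1.46, b_i = 1.140 in (shorter outer/inner sides).
I_min = (1.88×1.46³ − 1.560×1.140³)/12 = 0.2950 in⁴
Effective length L_e = K·L = 2 × 132 = 264.0 in
P_cr = π²EI / L_e² = π² × 15700×10³ × 0.2950 / 264.0² = 655.8 lb

P_cr ≈ 0.656 kip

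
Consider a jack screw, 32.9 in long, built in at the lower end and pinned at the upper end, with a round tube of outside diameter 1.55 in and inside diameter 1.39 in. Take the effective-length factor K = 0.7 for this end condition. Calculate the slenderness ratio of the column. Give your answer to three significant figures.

d_o = 1.55 in, d_i = 1.39 in
I = π(d_o⁴ − d_i⁴)/64 = π(1.55⁴ − 1.390⁴)/64 = 0.1001 in⁴
A = 0.3695 in²;  r_min = √(I/A) = √(0.1001/0.3695) = 0.5205 in
L_e = K·L = 0.7 × 32.9 = 23.03 in
λ = L_e / r_min = 23.030 / 0.5205 = 44.2

λ ≈ 44.2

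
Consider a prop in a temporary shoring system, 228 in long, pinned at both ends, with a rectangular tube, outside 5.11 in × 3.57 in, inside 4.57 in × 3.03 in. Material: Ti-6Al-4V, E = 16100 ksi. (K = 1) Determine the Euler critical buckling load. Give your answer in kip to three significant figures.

Weak-axis I_min = (h_o·b_o³ − h_i·b_i³)/12 with b_o = 3.57, b_i = 3.030 in (shorter outer/inner sides).
I_min = (5.11×3.57³ − 4.570×3.030³)/12 = 8.781 in⁴
Effective length L_e = K·L = 1 × 228 = 228.0 in
P_cr = π²EI / L_e² = π² × 16100×10³ × 8.781 / 228.0² = 2.684×10^4 lb

P_cr ≈ 26.8 kip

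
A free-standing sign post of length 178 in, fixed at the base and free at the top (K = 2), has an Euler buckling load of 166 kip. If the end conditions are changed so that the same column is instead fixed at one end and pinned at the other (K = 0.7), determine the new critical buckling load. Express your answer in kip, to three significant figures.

P_cr ≈ 1360 kip

P_cr ∝ 1/K², so P_cr,new = P_cr,old × (K_old/K_new)² = 166 × (2/0.7)²
= 166 × 8.163 = 1360 kip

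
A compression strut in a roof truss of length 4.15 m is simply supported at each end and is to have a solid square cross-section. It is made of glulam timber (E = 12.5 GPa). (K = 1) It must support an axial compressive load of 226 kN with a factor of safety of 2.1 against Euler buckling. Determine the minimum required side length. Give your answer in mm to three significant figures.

Required P_cr = n·P = 2.1 × 226 = 474.6 kN
L_e = K·L = 1 × 4.15 = 4.150 m
Required I = P_cr·L_e²/(π²E) = 4.746×10^5 × 4.150² / (π² × 1.25×10^10) = 6.625×10^-5 m⁴
I_req = 6.625×10^7 mm⁴
Solid square: I = a⁴/12  ⇒  a = (12I)^(1/4) = (12×6.625×10^7)^(1/4) = 168 mm

a ≈ 168 mm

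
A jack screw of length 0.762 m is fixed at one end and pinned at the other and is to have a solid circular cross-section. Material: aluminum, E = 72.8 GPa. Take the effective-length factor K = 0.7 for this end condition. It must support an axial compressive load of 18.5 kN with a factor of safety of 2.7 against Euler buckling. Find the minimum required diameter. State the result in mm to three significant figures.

d ≈ 25.2 mm

Required P_cr = n·P = 2.7 × 18.5 = 49.95 kN
L_e = K·L = 0.7 × 0.762 = 0.5334 m
Required I = P_cr·L_e²/(π²E) = 4.995×10^4 × 0.5334² / (π² × 7.28×10^10) = 1.978×10^-8 m⁴
I_req = 1.978×10^4 mm⁴
Solid circle: I = πd⁴/64  ⇒  d = (64I/π)^(1/4) = (64×1.978×10^4/π)^(1/4) = 25.2 mm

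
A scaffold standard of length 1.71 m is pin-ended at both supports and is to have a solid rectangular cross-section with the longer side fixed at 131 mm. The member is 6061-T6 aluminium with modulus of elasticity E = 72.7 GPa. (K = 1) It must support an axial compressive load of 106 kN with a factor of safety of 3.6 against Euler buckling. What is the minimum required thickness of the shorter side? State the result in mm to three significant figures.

b ≈ 52.2 mm

Required P_cr = n·P = 3.6 × 106 = 381.6 kN
L_e = K·L = 1 × 1.71 = 1.710 m
Required I = P_cr·L_e²/(π²E) = 3.816×10^5 × 1.710² / (π² × 7.27×10^10) = 1.555×10^-6 m⁴
I_req = 1.555×10^6 mm⁴
Rectangle, weak axis: I_min = h·b³/12 with h = 131 mm fixed  ⇒  b = (12I/h)^(1/3) = 52.2 mm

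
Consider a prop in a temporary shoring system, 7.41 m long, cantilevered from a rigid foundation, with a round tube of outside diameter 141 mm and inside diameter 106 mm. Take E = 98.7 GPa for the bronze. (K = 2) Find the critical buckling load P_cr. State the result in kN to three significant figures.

d_o = 141 mm, d_i = 106 mm
I = π(d_o⁴ − d_i⁴)/64 = π(141⁴ − 106.0⁴)/64 = 1.320×10^7 mm⁴
I = 1.320×10^7 mm⁴ = 1.320×10^-5 m⁴
Effective length L_e = K·L = 2 × 7.41 = 14.82 m
P_cr = π²EI / L_e² = π² × 98.7×10⁹ × 1.320×10^-5 / 14.82² = 5.857×10^4 N

P_cr ≈ 58.6 kN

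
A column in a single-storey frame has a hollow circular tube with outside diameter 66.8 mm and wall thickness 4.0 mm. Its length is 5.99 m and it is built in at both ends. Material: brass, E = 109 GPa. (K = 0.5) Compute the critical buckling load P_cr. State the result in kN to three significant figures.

P_cr ≈ 46.8 kN

Inner diameter d_i = 66.8 − 2×4.0 = 58.80 mm
I = π(d_o⁴ − d_i⁴)/64 = π(66.8⁴ − 58.80⁴)/64 = 3.906×10^5 mm⁴
I = 3.906×10^5 mm⁴ = 3.906×10^-7 m⁴
Effective length L_e = K·L = 0.5 × 5.99 = 2.995 m
P_cr = π²EI / L_e² = π² × 109×10⁹ × 3.906×10^-7 / 2.995² = 4.685×10^4 N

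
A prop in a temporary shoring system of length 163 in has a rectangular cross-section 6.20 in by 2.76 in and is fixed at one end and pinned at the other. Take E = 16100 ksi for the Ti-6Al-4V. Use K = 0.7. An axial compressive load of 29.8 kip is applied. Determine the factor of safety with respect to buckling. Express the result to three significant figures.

Buckling occurs about the weak axis: I_min = h·b³/12 with b = 2.76 in (the shorter side).
I_min = 6.20×2.76³/12 = 10.86 in⁴
Effective length L_e = K·L = 0.7 × 163 = 114.1 in
P_cr = π²EI / L_e² = π² × 16100×10³ × 10.86 / 114.1² = 1.326×10^5 lb
Factor of safety n = P_cr / P = 132.58 / 29.8 = 4.45

n ≈ 4.45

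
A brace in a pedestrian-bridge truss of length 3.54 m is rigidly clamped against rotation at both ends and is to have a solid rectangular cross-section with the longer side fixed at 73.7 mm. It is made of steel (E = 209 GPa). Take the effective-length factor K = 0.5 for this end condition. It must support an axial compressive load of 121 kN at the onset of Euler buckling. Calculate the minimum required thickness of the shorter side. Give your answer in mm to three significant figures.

L_e = K·L = 0.5 × 3.54 = 1.770 m
Required I = P_cr·L_e²/(π²E) = 1.210×10^5 × 1.770² / (π² × 2.09×10^11) = 1.838×10^-7 m⁴
I_req = 1.838×10^5 mm⁴
Rectangle, weak axis: I_min = h·b³/12 with h = 73.7 mm fixed  ⇒  b = (12I/h)^(1/3) = 31.0 mm

b ≈ 31.0 mm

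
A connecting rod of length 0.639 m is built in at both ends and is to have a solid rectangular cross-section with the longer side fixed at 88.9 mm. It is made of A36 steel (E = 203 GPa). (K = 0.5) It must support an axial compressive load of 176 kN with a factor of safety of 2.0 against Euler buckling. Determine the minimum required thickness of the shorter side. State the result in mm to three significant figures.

Required P_cr = n·P = 2.0 × 176 = 352.0 kN
L_e = K·L = 0.5 × 0.639 = 0.3195 m
Required I = P_cr·L_e²/(π²E) = 3.520×10^5 × 0.3195² / (π² × 2.03×10^11) = 1.793×10^-8 m⁴
I_req = 1.793×10^4 mm⁴
Rectangle, weak axis: I_min = h·b³/12 with h = 88.9 mm fixed  ⇒  b = (12I/h)^(1/3) = 13.4 mm

b ≈ 13.4 mm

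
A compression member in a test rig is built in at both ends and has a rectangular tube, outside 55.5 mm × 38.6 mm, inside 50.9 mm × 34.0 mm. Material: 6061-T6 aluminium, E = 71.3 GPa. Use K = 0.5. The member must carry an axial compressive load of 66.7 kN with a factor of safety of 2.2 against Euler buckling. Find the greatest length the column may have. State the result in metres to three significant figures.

L_max ≈ 1.38 m

Weak-axis I_min = (h_o·b_o³ − h_i·b_i³)/12 with b_o = 38.6, b_i = 34.00 mm (shorter outer/inner sides).
I_min = (55.5×38.6³ − 50.90×34.00³)/12 = 9.928×10^4 mm⁴
I = 9.928×10^-8 m⁴
Required critical load P_cr = n·P = 2.2 × 66.7 = 146.7 kN = 1.467×10^5 N
From P_cr = π²EI/(K·L)²:  L = (1/K)·√(π²EI/P_cr) = (1/0.5)·√(π²×7.13×10^10×9.928×10^-8/1.467×10^5)
L = 1.38 m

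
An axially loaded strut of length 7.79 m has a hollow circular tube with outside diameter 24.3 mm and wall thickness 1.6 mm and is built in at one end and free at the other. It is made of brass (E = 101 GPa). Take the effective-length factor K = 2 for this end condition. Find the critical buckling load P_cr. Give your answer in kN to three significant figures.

Inner diameter d_i = 24.3 − 2×1.6 = 21.10 mm
I = π(d_o⁴ − d_i⁴)/64 = π(24.3⁴ − 21.10⁴)/64 = 7.386×10^3 mm⁴
I = 7.386×10^3 mm⁴ = 7.386×10^-9 m⁴
Effective length L_e = K·L = 2 × 7.79 = 15.58 m
P_cr = π²EI / L_e² = π² × 101×10⁹ × 7.386×10^-9 / 15.58² = 30.33 N

P_cr ≈ 0.0303 kN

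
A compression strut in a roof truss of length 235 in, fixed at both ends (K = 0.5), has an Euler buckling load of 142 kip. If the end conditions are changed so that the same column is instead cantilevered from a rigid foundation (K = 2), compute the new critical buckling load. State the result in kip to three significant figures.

P_cr ∝ 1/K², so P_cr,new = P_cr,old × (K_old/K_new)² = 142 × (0.5/2)²
= 142 × 0.06250 = 8.88 kip

P_cr ≈ 8.88 kip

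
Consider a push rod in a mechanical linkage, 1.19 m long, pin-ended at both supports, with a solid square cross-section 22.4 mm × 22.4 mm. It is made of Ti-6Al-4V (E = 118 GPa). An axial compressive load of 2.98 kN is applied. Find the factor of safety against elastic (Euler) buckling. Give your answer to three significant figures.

I = a⁴/12 = 22.4⁴/12 = 2.098×10^4 mm⁴
I = 2.098×10^4 mm⁴ = 2.098×10^-8 m⁴
Effective length L_e = K·L = 1 × 1.19 = 1.190 m
P_cr = π²EI / L_e² = π² × 118×10⁹ × 2.098×10^-8 / 1.190² = 1.725×10^4 N
Factor of safety n = P_cr / P = 17.254 / 2.98 = 5.79

n ≈ 5.79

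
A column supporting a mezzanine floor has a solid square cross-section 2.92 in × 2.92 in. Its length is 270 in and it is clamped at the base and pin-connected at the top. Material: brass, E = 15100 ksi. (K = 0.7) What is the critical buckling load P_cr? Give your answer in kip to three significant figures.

I = a⁴/12 = 2.92⁴/12 = 6.058 in⁴
Effective length L_e = K·L = 0.7 × 270 = 189.0 in
P_cr = π²EI / L_e² = π² × 15100×10³ × 6.058 / 189.0² = 2.528×10^4 lb

P_cr ≈ 25.3 kip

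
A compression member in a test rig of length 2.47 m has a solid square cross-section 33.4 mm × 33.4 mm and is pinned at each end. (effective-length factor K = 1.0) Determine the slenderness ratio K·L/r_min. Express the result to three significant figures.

For a square r = a/√12 = 33.4/√12 = 9.642 mm
L_e = K·L = 1 × 2.47 m = 2.470 m = 2470.0 mm
λ = L_e / r_min = 2470.0 / 9.642 = 256

λ ≈ 256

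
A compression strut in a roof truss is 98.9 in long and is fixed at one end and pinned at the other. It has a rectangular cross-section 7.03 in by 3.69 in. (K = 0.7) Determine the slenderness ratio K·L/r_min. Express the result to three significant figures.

λ ≈ 65.0

Buckling occurs about the weak axis: I_min = h·b³/12 with b = 3.69 in (the shorter side).
I_min = 7.03×3.69³/12 = 29.43 in⁴
A = 25.94 in²;  r_min = √(I/A) = √(29.43/25.94) = 1.065 in
L_e = K·L = 0.7 × 98.9 = 69.23 in
λ = L_e / r_min = 69.230 / 1.065 = 65.0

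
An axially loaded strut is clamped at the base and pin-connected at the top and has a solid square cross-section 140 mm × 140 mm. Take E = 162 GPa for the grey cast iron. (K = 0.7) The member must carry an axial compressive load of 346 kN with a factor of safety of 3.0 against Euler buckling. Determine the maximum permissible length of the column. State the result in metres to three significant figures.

I = a⁴/12 = 140⁴/12 = 3.201×10^7 mm⁴
I = 3.201×10^-5 m⁴
Required critical load P_cr = n·P = 3.0 × 346 = 1038 kN = 1.038×10^6 N
From P_cr = π²EI/(K·L)²:  L = (1/K)·√(π²EI/P_cr) = (1/0.7)·√(π²×1.62×10^11×3.201×10^-5/1.038×10^6)
L = 10.0 m

L_max ≈ 10.0 m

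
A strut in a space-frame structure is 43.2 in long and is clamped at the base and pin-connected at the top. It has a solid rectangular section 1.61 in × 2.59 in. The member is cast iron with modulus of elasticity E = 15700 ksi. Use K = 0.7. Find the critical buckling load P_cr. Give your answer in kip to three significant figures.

P_cr ≈ 153 kip

Buckling occurs about the weak axis: I_min = h·b³/12 with b = 1.61 in (the shorter side).
I_min = 2.59×1.61³/12 = 0.9007 in⁴
Effective length L_e = K·L = 0.7 × 43.2 = 30.24 in
P_cr = π²EI / L_e² = π² × 15700×10³ × 0.9007 / 30.24² = 1.526×10^5 lb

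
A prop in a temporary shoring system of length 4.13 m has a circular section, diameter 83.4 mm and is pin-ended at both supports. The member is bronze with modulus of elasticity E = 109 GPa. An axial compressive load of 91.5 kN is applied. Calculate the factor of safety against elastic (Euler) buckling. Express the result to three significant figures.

I = πd⁴/64 = π×83.4⁴/64 = 2.375×10^6 mm⁴
I = 2.375×10^6 mm⁴ = 2.375×10^-6 m⁴
Effective length L_e = K·L = 1 × 4.13 = 4.130 m
P_cr = π²EI / L_e² = π² × 109×10⁹ × 2.375×10^-6 / 4.130² = 1.498×10^5 N
Factor of safety n = P_cr / P = 149.78 / 91.5 = 1.64

n ≈ 1.64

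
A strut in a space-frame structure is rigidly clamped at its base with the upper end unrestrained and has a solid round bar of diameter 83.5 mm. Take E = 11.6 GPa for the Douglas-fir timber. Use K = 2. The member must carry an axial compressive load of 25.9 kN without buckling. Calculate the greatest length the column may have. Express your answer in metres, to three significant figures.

I = πd⁴/64 = π×83.5⁴/64 = 2.386×10^6 mm⁴
I = 2.386×10^-6 m⁴
At the buckling limit P_cr = P = 2.590×10^4 N
From P_cr = π²EI/(K·L)²:  L = (1/K)·√(π²EI/P_cr) = (1/2)·√(π²×1.16×10^10×2.386×10^-6/2.590×10^4)
L = 1.62 m

L_max ≈ 1.62 m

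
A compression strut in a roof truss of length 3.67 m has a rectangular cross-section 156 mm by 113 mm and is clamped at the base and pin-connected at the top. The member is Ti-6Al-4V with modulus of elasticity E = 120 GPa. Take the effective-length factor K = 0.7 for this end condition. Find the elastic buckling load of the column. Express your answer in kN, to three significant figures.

Buckling occurs about the weak axis: I_min = h·b³/12 with b = 113 mm (the shorter side).
I_min = 156×113³/12 = 1.876×10^7 mm⁴
I = 1.876×10^7 mm⁴ = 1.876×10^-5 m⁴
Effective length L_e = K·L = 0.7 × 3.67 = 2.569 m
P_cr = π²EI / L_e² = π² × 120×10⁹ × 1.876×10^-5 / 2.569² = 3.366×10^6 N

P_cr ≈ 3370 kN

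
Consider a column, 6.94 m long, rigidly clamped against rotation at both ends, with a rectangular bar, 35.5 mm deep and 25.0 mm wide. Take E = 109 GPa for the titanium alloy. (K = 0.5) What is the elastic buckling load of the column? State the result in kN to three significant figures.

Buckling occurs about the weak axis: I_min = h·b³/12 with b = 25.0 mm (the shorter side).
I_min = 35.5×25.0³/12 = 4.622×10^4 mm⁴
I = 4.622×10^4 mm⁴ = 4.622×10^-8 m⁴
Effective length L_e = K·L = 0.5 × 6.94 = 3.470 m
P_cr = π²EI / L_e² = π² × 109×10⁹ × 4.622×10^-8 / 3.470² = 4.130×10^3 N

P_cr ≈ 4.13 kN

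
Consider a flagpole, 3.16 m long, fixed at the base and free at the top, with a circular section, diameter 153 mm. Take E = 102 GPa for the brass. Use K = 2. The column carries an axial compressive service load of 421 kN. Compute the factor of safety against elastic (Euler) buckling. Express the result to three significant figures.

n ≈ 1.61

I = πd⁴/64 = π×153⁴/64 = 2.690×10^7 mm⁴
I = 2.690×10^7 mm⁴ = 2.690×10^-5 m⁴
Effective length L_e = K·L = 2 × 3.16 = 6.320 m
P_cr = π²EI / L_e² = π² × 102×10⁹ × 2.690×10^-5 / 6.320² = 6.780×10^5 N
Factor of safety n = P_cr / P = 677.96 / 421 = 1.61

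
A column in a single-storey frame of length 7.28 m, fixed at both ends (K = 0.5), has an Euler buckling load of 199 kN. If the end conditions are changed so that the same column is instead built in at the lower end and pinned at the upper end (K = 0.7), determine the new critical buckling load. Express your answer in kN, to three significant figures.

P_cr ≈ 102 kN

P_cr ∝ 1/K², so P_cr,new = P_cr,old × (K_old/K_new)² = 199 × (0.5/0.7)²
= 199 × 0.5102 = 102 kN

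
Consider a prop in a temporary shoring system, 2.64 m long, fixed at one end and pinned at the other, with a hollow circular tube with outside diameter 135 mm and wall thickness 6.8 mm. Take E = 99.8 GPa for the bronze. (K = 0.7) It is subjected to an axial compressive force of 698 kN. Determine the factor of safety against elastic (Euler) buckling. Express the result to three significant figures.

Inner diameter d_i = 135 − 2×6.8 = 121.4 mm
I = π(d_o⁴ − d_i⁴)/64 = π(135⁴ − 121.4⁴)/64 = 5.642×10^6 mm⁴
I = 5.642×10^6 mm⁴ = 5.642×10^-6 m⁴
Effective length L_e = K·L = 0.7 × 2.64 = 1.848 m
P_cr = π²EI / L_e² = π² × 99.8×10⁹ × 5.642×10^-6 / 1.848² = 1.627×10^6 N
Factor of safety n = P_cr / P = 1627.3 / 698 = 2.33

n ≈ 2.33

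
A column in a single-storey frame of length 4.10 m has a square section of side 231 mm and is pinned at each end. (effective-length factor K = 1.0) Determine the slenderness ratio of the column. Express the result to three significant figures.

I = a⁴/12 = 231⁴/12 = 2.373×10^8 mm⁴
A = 5.336×10^4 mm²;  r_min = √(I/A) = √(2.373×10^8/5.336×10^4) = 66.68 mm
L_e = K·L = 1 × 4.10 m = 4.100 m = 4100.0 mm
λ = L_e / r_min = 4100.0 / 66.68 = 61.5

λ ≈ 61.5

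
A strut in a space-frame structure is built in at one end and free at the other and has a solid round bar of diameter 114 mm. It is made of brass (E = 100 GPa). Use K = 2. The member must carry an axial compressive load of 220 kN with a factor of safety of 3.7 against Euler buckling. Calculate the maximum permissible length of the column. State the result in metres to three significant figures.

I = πd⁴/64 = π×114⁴/64 = 8.291×10^6 mm⁴
I = 8.291×10^-6 m⁴
Required critical load P_cr = n·P = 3.7 × 220 = 814.0 kN = 8.140×10^5 N
From P_cr = π²EI/(K·L)²:  L = (1/K)·√(π²EI/P_cr) = (1/2)·√(π²×1.00×10^11×8.291×10^-6/8.140×10^5)
L = 1.59 m

L_max ≈ 1.59 m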